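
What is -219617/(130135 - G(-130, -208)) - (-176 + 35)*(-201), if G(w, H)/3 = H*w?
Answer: -1389353732/49015 ≈ -28345.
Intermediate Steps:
G(w, H) = 3*H*w (G(w, H) = 3*(H*w) = 3*H*w)
-219617/(130135 - G(-130, -208)) - (-176 + 35)*(-201) = -219617/(130135 - 3*(-208)*(-130)) - (-176 + 35)*(-201) = -219617/(130135 - 1*81120) - (-141)*(-201) = -219617/(130135 - 81120) - 1*28341 = -219617/49015 - 28341 = -1389353732/49015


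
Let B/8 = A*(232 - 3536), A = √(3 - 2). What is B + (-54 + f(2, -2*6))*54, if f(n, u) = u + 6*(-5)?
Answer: -31616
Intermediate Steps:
A = 1 (A = √1 = 1)
f(n, u) = -30 + u (f(n, u) = u - 30 = -30 + u)
B = -26432 (B = 8*(1*(232 - 3536)) = 8*(1*(-3304)) = 8*(-3304) = -26432)
B + (-54 + f(2, -2*6))*54 = -26432 + (-54 + (-30 - 2*6))*54 = -26432 + (-54 + (-30 - 12))*54 = -26432 + (-54 - 42)*54 = -26432 - 96*54 = -26432 - 5184 = -31616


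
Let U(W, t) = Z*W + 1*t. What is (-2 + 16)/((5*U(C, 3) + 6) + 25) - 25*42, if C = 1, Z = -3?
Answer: -32536/31 ≈ -1049.5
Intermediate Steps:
U(W, t) = t - 3*W (U(W, t) = -3*W + 1*t = -3*W + t = t - 3*W)
(-2 + 16)/((5*U(C, 3) + 6) + 25) - 25*42 = (-2 + 16)/((5*(3 - 3*1) + 6) + 25) - 25*42 = 14/((5*(3 - 3) + 6) + 25) - 1050 = 14/((5*0 + 6) + 25) - 1050 = 14/((0 + 6) + 25) - 1050 = 14/(6 + 25) - 1050 = 14/31 - 1050 = -32536/31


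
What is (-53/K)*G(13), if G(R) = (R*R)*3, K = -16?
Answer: 26871/16 ≈ 1679.4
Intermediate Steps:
G(R) = 3*R**2 (G(R) = R**2*3 = 3*R**2)
(-53/K)*G(13) = (-53/(-16))*(3*13**2) = (-53*(-1/16))*(3*169) = (53/16)*507 = 26871/16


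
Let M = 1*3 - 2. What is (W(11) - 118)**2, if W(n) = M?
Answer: 13689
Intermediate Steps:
M = 1 (M = 3 - 2 = 1)
W(n) = 1
(W(11) - 118)**2 = (1 - 118)**2 = (-117)**2 = 13689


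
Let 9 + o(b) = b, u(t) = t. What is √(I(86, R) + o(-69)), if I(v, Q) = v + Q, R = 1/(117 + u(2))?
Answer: √113407/119 ≈ 2.8299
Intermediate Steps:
o(b) = -9 + b
R = 1/119 (R = 1/(117 + 2) = 1/119 ≈ 0.0084034)
I(v, Q) = Q + v
√(I(86, R) + o(-69)) = √((1/119 + 86) + (-9 - 69)) = √(10235/119 - 78) = √(953/119) = √113407/119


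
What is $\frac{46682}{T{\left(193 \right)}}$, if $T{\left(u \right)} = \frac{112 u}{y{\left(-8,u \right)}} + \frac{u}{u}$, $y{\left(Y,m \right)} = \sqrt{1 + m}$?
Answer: $- \frac{4528154}{233625631} + \frac{504539056 \sqrt{194}}{233625631} \approx 30.06$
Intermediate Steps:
$T{\left(u \right)} = 1 + \frac{112 u}{\sqrt{1 + u}}$ ($T{\left(u \right)} = \frac{112 u}{\sqrt{1 + u}} + \frac{u}{u} = \frac{112 u}{\sqrt{1 + u}} + 1 = 1 + \frac{112 u}{\sqrt{1 + u}}$)
$\frac{46682}{T{\left(193 \right)}} = \frac{46682}{1 + 112 \cdot 193 \frac{1}{\sqrt{1 + 193}}} = \frac{46682}{1 + 112 \cdot 193 \frac{1}{\sqrt{194}}} = \frac{46682}{1 + 112 \cdot 193 \frac{\sqrt{194}}{194}} = \frac{46682}{1 + \frac{10808 \sqrt{194}}{97}}$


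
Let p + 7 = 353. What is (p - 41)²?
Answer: 93025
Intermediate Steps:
p = 346 (p = -7 + 353 = 346)
(p - 41)² = (346 - 41)² = 305² = 93025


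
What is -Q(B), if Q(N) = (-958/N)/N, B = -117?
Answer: 958/13689 ≈ 0.069983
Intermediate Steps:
Q(N) = -958/N**2
-Q(B) = -(-958)/(-117)**2 = -(-958)/13689 = -1*(-958/13689) = 958/13689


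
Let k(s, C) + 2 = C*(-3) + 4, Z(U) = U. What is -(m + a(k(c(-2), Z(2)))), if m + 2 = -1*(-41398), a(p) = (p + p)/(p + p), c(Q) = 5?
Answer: -41397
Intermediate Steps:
k(s, C) = 2 - 3*C (k(s, C) = -2 + (C*(-3) + 4) = -2 + (-3*C + 4) = -2 + (4 - 3*C) = 2 - 3*C)
a(p) = 1 (a(p) = (2*p)/((2*p)) = (2*p)*(1/(2*p)) = 1)
m = 41396 (m = -2 - 1*(-41398) = -2 + 41398 = 41396)
-(m + a(k(c(-2), Z(2)))) = -(41396 + 1) = -1*41397 = -41397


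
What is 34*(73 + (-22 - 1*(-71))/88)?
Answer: 110041/44 ≈ 2500.9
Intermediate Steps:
34*(73 + (-22 - 1*(-71))/88) = 34*(73 + (-22 + 71)*(1/88)) = 34*(73 + 49*(1/88)) = 34*(73 + 49/88) = 34*(6473/88) = 110041/44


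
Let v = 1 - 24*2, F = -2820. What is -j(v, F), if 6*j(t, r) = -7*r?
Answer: -3290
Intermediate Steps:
v = -47 (v = 1 - 24*2 = 1 - 48 = -47)
j(t, r) = -7*r/6 (j(t, r) = (-7*r)/6 = -7*r/6)
-j(v, F) = -(-7)*(-2820)/6 = -1*3290 = -3290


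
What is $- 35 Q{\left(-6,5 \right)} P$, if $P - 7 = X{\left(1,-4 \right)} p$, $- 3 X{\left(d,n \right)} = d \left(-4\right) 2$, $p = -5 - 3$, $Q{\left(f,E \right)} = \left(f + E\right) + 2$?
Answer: $\frac{1505}{3} \approx 501.67$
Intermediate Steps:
$Q{\left(f,E \right)} = 2 + E + f$ ($Q{\left(f,E \right)} = \left(E + f\right) + 2 = 2 + E + f$)
$p = -8$
$X{\left(d,n \right)} = \frac{8 d}{3}$ ($X{\left(d,n \right)} = - \frac{d \left(-4\right) 2}{3} = - \frac{- 4 d 2}{3} = - \frac{\left(-8\right) d}{3} = \frac{8 d}{3}$)
$P = - \frac{43}{3}$ ($P = 7 + \frac{8}{3} \cdot 1 \left(-8\right) = 7 + \frac{8}{3} \left(-8\right) = 7 - \frac{64}{3} = - \frac{43}{3} \approx -14.333$)
$- 35 Q{\left(-6,5 \right)} P = - 35 \left(2 + 5 - 6\right) \left(- \frac{43}{3}\right) = \left(-35\right) 1 \left(- \frac{43}{3}\right) = \left(-35\right) \left(- \frac{43}{3}\right) = \frac{1505}{3}$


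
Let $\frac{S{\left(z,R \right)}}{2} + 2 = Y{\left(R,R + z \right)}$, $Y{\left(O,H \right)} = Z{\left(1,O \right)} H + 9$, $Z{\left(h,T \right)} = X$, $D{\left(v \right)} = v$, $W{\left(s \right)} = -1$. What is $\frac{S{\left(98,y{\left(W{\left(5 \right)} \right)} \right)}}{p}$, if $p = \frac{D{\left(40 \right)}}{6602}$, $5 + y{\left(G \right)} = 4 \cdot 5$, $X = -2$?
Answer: $- \frac{722919}{10} \approx -72292.0$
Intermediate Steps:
$Z{\left(h,T \right)} = -2$
$Y{\left(O,H \right)} = 9 - 2 H$ ($Y{\left(O,H \right)} = - 2 H + 9 = 9 - 2 H$)
$y{\left(G \right)} = 15$ ($y{\left(G \right)} = -5 + 4 \cdot 5 = -5 + 20 = 15$)
$S{\left(z,R \right)} = 14 - 4 R - 4 z$ ($S{\left(z,R \right)} = -4 + 2 \left(9 - 2 \left(R + z\right)\right) = -4 + 2 \left(9 - \left(2 R + 2 z\right)\right) = -4 + 2 \left(9 - 2 R - 2 z\right) = -4 - \left(-18 + 4 R + 4 z\right) = 14 - 4 R - 4 z$)
$p = \frac{20}{3301}$ ($p = \frac{40}{6602} = 40 \cdot \frac{1}{6602} = \frac{20}{3301} \approx 0.0060588$)
$\frac{S{\left(98,y{\left(W{\left(5 \right)} \right)} \right)}}{p} = \frac{14 - 60 - 392}{\frac{20}{3301}} = \left(14 - 60 - 392\right) \frac{3301}{20} = \left(-438\right) \frac{3301}{20} = - \frac{722919}{10}$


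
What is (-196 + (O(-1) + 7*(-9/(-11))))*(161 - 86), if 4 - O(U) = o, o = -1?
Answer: -152850/11 ≈ -13895.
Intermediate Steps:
O(U) = 5 (O(U) = 4 - 1*(-1) = 4 + 1 = 5)
(-196 + (O(-1) + 7*(-9/(-11))))*(161 - 86) = (-196 + (5 + 7*(-9/(-11))))*(161 - 86) = (-196 + (5 + 7*(-9*(-1/11))))*75 = (-196 + (5 + 7*(9/11)))*75 = (-196 + (5 + 63/11))*75 = (-196 + 118/11)*75 = -2038/11*75 = -152850/11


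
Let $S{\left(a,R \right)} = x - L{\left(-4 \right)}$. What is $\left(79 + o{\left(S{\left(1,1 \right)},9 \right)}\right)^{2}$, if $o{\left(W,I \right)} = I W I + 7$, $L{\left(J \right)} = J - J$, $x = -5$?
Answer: $101761$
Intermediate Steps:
$L{\left(J \right)} = 0$
$S{\left(a,R \right)} = -5$ ($S{\left(a,R \right)} = -5 - 0 = -5 + 0 = -5$)
$o{\left(W,I \right)} = 7 + W I^{2}$ ($o{\left(W,I \right)} = W I^{2} + 7 = 7 + W I^{2}$)
$\left(79 + o{\left(S{\left(1,1 \right)},9 \right)}\right)^{2} = \left(79 + \left(7 - 5 \cdot 9^{2}\right)\right)^{2} = \left(79 + \left(7 - 405\right)\right)^{2} = \left(79 - 398\right)^{2} = \left(-319\right)^{2} = 101761$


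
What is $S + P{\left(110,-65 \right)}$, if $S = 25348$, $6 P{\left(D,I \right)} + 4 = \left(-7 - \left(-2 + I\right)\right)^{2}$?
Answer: $\frac{77842}{3} \approx 25947.0$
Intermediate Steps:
$P{\left(D,I \right)} = - \frac{2}{3} + \frac{\left(-5 - I\right)^{2}}{6}$ ($P{\left(D,I \right)} = - \frac{2}{3} + \frac{\left(-7 - \left(-2 + I\right)\right)^{2}}{6} = - \frac{2}{3} + \frac{\left(-5 - I\right)^{2}}{6}$)
$S + P{\left(110,-65 \right)} = 25348 - \left(\frac{2}{3} - \frac{\left(5 - 65\right)^{2}}{6}\right) = 25348 - \left(\frac{2}{3} - \frac{\left(-60\right)^{2}}{6}\right) = 25348 + \left(- \frac{2}{3} + \frac{1}{6} \cdot 3600\right) = 25348 + \left(- \frac{2}{3} + 600\right) = 25348 + \frac{1798}{3} = \frac{77842}{3}$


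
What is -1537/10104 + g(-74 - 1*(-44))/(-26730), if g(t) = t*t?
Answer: -185843/1000296 ≈ -0.18579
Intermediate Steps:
g(t) = t²
-1537/10104 + g(-74 - 1*(-44))/(-26730) = -1537/10104 + (-74 - 1*(-44))²/(-26730) = -1537*1/10104 + (-74 + 44)²*(-1/26730) = -1537/10104 + (-30)²*(-1/26730) = -1537/10104 + 900*(-1/26730) = -1537/10104 - 10/297 = -185843/1000296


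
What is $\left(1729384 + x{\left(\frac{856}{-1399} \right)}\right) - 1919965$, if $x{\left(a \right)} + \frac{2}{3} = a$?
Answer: $- \frac{799873823}{4197} \approx -1.9058 \cdot 10^{5}$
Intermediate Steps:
$x{\left(a \right)} = - \frac{2}{3} + a$
$\left(1729384 + x{\left(\frac{856}{-1399} \right)}\right) - 1919965 = \left(1729384 - \left(\frac{2}{3} - \frac{856}{-1399}\right)\right) - 1919965 = \left(1729384 + \left(- \frac{2}{3} + 856 \left(- \frac{1}{1399}\right)\right)\right) - 1919965 = \left(1729384 - \frac{5366}{4197}\right) - 1919965 = \frac{7258219282}{4197} - 1919965 = - \frac{799873823}{4197}$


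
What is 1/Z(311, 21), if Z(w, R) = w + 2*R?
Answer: 1/353 ≈ 0.0028329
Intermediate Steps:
1/Z(311, 21) = 1/(311 + 2*21) = 1/(311 + 42) = 1/353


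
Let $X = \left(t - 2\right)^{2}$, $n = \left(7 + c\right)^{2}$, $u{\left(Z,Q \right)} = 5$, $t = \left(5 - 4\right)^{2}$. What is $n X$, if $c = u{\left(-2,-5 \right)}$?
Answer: $144$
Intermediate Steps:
$t = 1$ ($t = 1^{2} = 1$)
$c = 5$
$n = 144$ ($n = \left(7 + 5\right)^{2} = 12^{2} = 144$)
$X = 1$ ($X = \left(1 - 2\right)^{2} = \left(-1\right)^{2} = 1$)
$n X = 144 \cdot 1 = 144$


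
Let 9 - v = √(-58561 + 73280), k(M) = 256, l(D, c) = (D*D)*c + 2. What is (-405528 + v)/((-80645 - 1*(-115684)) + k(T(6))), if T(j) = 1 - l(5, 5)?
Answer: -135173/11765 - √14719/35295 ≈ -11.493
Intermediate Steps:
l(D, c) = 2 + c*D² (l(D, c) = D²*c + 2 = c*D² + 2 = 2 + c*D²)
T(j) = -126 (T(j) = 1 - (2 + 5*5²) = 1 - (2 + 5*25) = 1 - (2 + 125) = 1 - 1*127 = 1 - 127 = -126)
v = 9 - √14719 (v = 9 - √(-58561 + 73280) = 9 - √14719 ≈ -112.32)
(-405528 + v)/((-80645 - 1*(-115684)) + k(T(6))) = (-405528 + (9 - √14719))/((-80645 - 1*(-115684)) + 256) = (-405519 - √14719)/((-80645 + 115684) + 256) = (-405519 - √14719)/(35039 + 256) = (-405519 - √14719)/35295 = (-405519 - √14719)*(1/35295) = -135173/11765 - √14719/35295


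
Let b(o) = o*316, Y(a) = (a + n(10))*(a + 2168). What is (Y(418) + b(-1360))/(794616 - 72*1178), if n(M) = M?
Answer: 84631/88725 ≈ 0.95386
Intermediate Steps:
Y(a) = (10 + a)*(2168 + a) (Y(a) = (a + 10)*(a + 2168) = (10 + a)*(2168 + a))
b(o) = 316*o
(Y(418) + b(-1360))/(794616 - 72*1178) = ((21680 + 418² + 2178*418) + 316*(-1360))/(794616 - 72*1178) = ((21680 + 174724 + 910404) - 429760)/(794616 - 84816) = (1106808 - 429760)/709800 = 677048*(1/709800) = 84631/88725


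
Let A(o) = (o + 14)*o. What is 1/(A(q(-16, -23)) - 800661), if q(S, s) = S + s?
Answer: -1/799686 ≈ -1.2505e-6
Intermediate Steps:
A(o) = o*(14 + o) (A(o) = (14 + o)*o = o*(14 + o))
1/(A(q(-16, -23)) - 800661) = 1/((-16 - 23)*(14 + (-16 - 23)) - 800661) = 1/(-39*(14 - 39) - 800661) = 1/(-39*(-25) - 800661) = 1/(975 - 800661) = 1/(-799686) = -1/799686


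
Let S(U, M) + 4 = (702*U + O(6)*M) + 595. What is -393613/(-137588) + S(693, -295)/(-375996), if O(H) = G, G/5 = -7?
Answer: 1808190163/1175739492 ≈ 1.5379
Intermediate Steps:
G = -35 (G = 5*(-7) = -35)
O(H) = -35
S(U, M) = 591 - 35*M + 702*U (S(U, M) = -4 + ((702*U - 35*M) + 595) = -4 + ((-35*M + 702*U) + 595) = -4 + (595 - 35*M + 702*U) = 591 - 35*M + 702*U)
-393613/(-137588) + S(693, -295)/(-375996) = -393613/(-137588) + (591 - 35*(-295) + 702*693)/(-375996) = -393613*(-1/137588) + (591 + 10325 + 486486)*(-1/375996) = 35783/12508 + 497402*(-1/375996) = 35783/12508 - 248701/187998 = 1808190163/1175739492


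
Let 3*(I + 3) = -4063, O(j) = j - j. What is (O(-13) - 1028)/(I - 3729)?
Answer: 3084/15259 ≈ 0.20211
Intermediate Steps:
O(j) = 0
I = -4072/3 (I = -3 + (1/3)*(-4063) = -3 - 4063/3 = -4072/3 ≈ -1357.3)
(O(-13) - 1028)/(I - 3729) = (0 - 1028)/(-4072/3 - 3729) = -1028/(-15259/3) = -1028*(-3/15259) = 3084/15259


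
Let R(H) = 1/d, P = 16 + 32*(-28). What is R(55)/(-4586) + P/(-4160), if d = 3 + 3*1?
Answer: 18914/89427 ≈ 0.21150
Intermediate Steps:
d = 6 (d = 3 + 3 = 6)
P = -880 (P = 16 - 896 = -880)
R(H) = ⅙ (R(H) = 1/6 = ⅙)
R(55)/(-4586) + P/(-4160) = (⅙)/(-4586) - 880/(-4160) = (⅙)*(-1/4586) - 880*(-1/4160) = -1/27516 + 11/52 = 18914/89427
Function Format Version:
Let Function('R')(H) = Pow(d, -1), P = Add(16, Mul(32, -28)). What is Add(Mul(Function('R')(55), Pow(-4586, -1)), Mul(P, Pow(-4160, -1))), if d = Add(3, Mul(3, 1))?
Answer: Rational(18914, 89427) ≈ 0.21150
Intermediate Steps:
d = 6 (d = Add(3, 3) = 6)
P = -880 (P = Add(16, -896) = -880)
Function('R')(H) = Rational(1, 6) (Function('R')(H) = Pow(6, -1) = Rational(1, 6))
Add(Mul(Function('R')(55), Pow(-4586, -1)), Mul(P, Pow(-4160, -1))) = Add(Mul(Rational(1, 6), Pow(-4586, -1)), Mul(-880, Pow(-4160, -1))) = Add(Mul(Rational(1, 6), Rational(-1, 4586)), Mul(-880, Rational(-1, 4160))) = Add(Rational(-1, 27516), Rational(11, 52)) = Rational(18914, 89427)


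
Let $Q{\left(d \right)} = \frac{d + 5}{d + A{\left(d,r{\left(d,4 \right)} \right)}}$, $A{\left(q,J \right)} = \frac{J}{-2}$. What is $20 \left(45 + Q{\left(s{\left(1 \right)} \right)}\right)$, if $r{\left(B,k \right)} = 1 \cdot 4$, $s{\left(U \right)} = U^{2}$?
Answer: $780$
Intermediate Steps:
$r{\left(B,k \right)} = 4$
$A{\left(q,J \right)} = - \frac{J}{2}$ ($A{\left(q,J \right)} = J \left(- \frac{1}{2}\right) = - \frac{J}{2}$)
$Q{\left(d \right)} = \frac{5 + d}{-2 + d}$ ($Q{\left(d \right)} = \frac{d + 5}{d - 2} = \frac{5 + d}{d - 2} = \frac{5 + d}{-2 + d}$)
$20 \left(45 + Q{\left(s{\left(1 \right)} \right)}\right) = 20 \left(45 + \frac{5 + 1^{2}}{-2 + 1^{2}}\right) = 20 \left(45 + \frac{5 + 1}{-2 + 1}\right) = 20 \left(45 + \frac{1}{-1} \cdot 6\right) = 20 \left(45 - 6\right) = 20 \cdot 39 = 780$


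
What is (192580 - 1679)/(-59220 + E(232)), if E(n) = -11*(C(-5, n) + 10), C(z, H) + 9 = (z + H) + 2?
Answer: -190901/61750 ≈ -3.0915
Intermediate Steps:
C(z, H) = -7 + H + z (C(z, H) = -9 + ((z + H) + 2) = -9 + ((H + z) + 2) = -9 + (2 + H + z) = -7 + H + z)
E(n) = 22 - 11*n (E(n) = -11*((-7 + n - 5) + 10) = -11*((-12 + n) + 10) = -11*(-2 + n) = 22 - 11*n)
(192580 - 1679)/(-59220 + E(232)) = (192580 - 1679)/(-59220 + (22 - 11*232)) = 190901/(-59220 + (22 - 2552)) = 190901/(-59220 - 2530) = 190901/(-61750) = 190901*(-1/61750) = -190901/61750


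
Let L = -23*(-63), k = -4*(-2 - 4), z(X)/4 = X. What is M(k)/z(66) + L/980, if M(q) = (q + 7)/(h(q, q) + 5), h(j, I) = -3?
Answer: 28409/18480 ≈ 1.5373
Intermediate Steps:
z(X) = 4*X
k = 24 (k = -4*(-6) = 24)
M(q) = 7/2 + q/2 (M(q) = (q + 7)/(-3 + 5) = (7 + q)/2 = (7 + q)*(1/2) = 7/2 + q/2)
L = 1449
M(k)/z(66) + L/980 = (7/2 + (1/2)*24)/((4*66)) + 1449/980 = (7/2 + 12)/264 + 1449*(1/980) = (31/2)*(1/264) + 207/140 = 31/528 + 207/140 = 28409/18480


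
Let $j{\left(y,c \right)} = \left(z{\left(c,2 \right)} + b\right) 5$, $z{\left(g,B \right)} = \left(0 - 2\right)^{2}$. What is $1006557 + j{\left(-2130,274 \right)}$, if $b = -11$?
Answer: $1006522$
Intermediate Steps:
$z{\left(g,B \right)} = 4$ ($z{\left(g,B \right)} = \left(-2\right)^{2} = 4$)
$j{\left(y,c \right)} = -35$ ($j{\left(y,c \right)} = \left(4 - 11\right) 5 = \left(-7\right) 5 = -35$)
$1006557 + j{\left(-2130,274 \right)} = 1006557 - 35 = 1006522$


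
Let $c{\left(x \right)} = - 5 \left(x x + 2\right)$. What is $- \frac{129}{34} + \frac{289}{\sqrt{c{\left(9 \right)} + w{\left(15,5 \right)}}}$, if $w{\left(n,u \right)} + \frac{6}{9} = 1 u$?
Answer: $- \frac{129}{34} - \frac{289 i \sqrt{231}}{308} \approx -3.7941 - 14.261 i$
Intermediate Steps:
$w{\left(n,u \right)} = - \frac{2}{3} + u$ ($w{\left(n,u \right)} = - \frac{2}{3} + 1 u = - \frac{2}{3} + u$)
$c{\left(x \right)} = -10 - 5 x^{2}$ ($c{\left(x \right)} = - 5 \left(x^{2} + 2\right) = - 5 \left(2 + x^{2}\right) = -10 - 5 x^{2}$)
$- \frac{129}{34} + \frac{289}{\sqrt{c{\left(9 \right)} + w{\left(15,5 \right)}}} = - \frac{129}{34} + \frac{289}{\sqrt{\left(-10 - 5 \cdot 9^{2}\right) + \left(- \frac{2}{3} + 5\right)}} = \left(-129\right) \frac{1}{34} + \frac{289}{\sqrt{\left(-10 - 405\right) + \frac{13}{3}}} = - \frac{129}{34} + \frac{289}{\sqrt{\left(-10 - 405\right) + \frac{13}{3}}} = - \frac{129}{34} + \frac{289}{\sqrt{-415 + \frac{13}{3}}} = - \frac{129}{34} + \frac{289}{\sqrt{- \frac{1232}{3}}} = - \frac{129}{34} + \frac{289}{\frac{4}{3} i \sqrt{231}} = - \frac{129}{34} + 289 \left(- \frac{i \sqrt{231}}{308}\right) = - \frac{129}{34} - \frac{289 i \sqrt{231}}{308}$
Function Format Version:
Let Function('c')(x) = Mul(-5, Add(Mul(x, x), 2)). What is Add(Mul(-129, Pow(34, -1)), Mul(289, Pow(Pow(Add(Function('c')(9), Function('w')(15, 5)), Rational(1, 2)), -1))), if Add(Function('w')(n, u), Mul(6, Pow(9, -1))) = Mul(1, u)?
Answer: Add(Rational(-129, 34), Mul(Rational(-289, 308), I, Pow(231, Rational(1, 2)))) ≈ Add(-3.7941, Mul(-14.261, I))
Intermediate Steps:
Function('w')(n, u) = Add(Rational(-2, 3), u) (Function('w')(n, u) = Add(Rational(-2, 3), Mul(1, u)) = Add(Rational(-2, 3), u))
Function('c')(x) = Add(-10, Mul(-5, Pow(x, 2))) (Function('c')(x) = Mul(-5, Add(Pow(x, 2), 2)) = Mul(-5, Add(2, Pow(x, 2))) = Add(-10, Mul(-5, Pow(x, 2))))
Add(Mul(-129, Pow(34, -1)), Mul(289, Pow(Pow(Add(Function('c')(9), Function('w')(15, 5)), Rational(1, 2)), -1))) = Add(Mul(-129, Pow(34, -1)), Mul(289, Pow(Pow(Add(Add(-10, Mul(-5, Pow(9, 2))), Add(Rational(-2, 3), 5)), Rational(1, 2)), -1))) = Add(Mul(-129, Rational(1, 34)), Mul(289, Pow(Pow(Add(Add(-10, Mul(-5, 81)), Rational(13, 3)), Rational(1, 2)), -1))) = Add(Rational(-129, 34), Mul(289, Pow(Pow(Add(Add(-10, -405), Rational(13, 3)), Rational(1, 2)), -1))) = Add(Rational(-129, 34), Mul(289, Pow(Pow(Add(-415, Rational(13, 3)), Rational(1, 2)), -1))) = Add(Rational(-129, 34), Mul(289, Pow(Pow(Rational(-1232, 3), Rational(1, 2)), -1))) = Add(Rational(-129, 34), Mul(289, Pow(Mul(Rational(4, 3), I, Pow(231, Rational(1, 2))), -1))) = Add(Rational(-129, 34), Mul(289, Mul(Rational(-1, 308), I, Pow(231, Rational(1, 2))))) = Add(Rational(-129, 34), Mul(Rational(-289, 308), I, Pow(231, Rational(1, 2))))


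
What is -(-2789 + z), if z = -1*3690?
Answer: 6479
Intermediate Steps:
z = -3690
-(-2789 + z) = -(-2789 - 3690) = -1*(-6479) = 6479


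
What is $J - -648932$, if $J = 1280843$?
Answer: $1929775$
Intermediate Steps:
$J - -648932 = 1280843 - -648932 = 1280843 + 648932 = 1929775$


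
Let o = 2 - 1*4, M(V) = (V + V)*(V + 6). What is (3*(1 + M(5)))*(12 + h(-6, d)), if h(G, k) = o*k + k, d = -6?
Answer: 5994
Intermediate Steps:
M(V) = 2*V*(6 + V) (M(V) = (2*V)*(6 + V) = 2*V*(6 + V))
o = -2 (o = 2 - 4 = -2)
h(G, k) = -k (h(G, k) = -2*k + k = -k)
(3*(1 + M(5)))*(12 + h(-6, d)) = (3*(1 + 2*5*(6 + 5)))*(12 - 1*(-6)) = (3*(1 + 2*5*11))*(12 + 6) = (3*(1 + 110))*18 = (3*111)*18 = 333*18 = 5994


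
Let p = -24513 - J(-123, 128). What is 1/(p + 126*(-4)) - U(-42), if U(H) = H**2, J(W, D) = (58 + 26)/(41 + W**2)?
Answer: -334726040653/189753987 ≈ -1764.0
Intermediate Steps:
J(W, D) = 84/(41 + W**2)
p = -185931147/7585 (p = -24513 - 84/(41 + (-123)**2) = -24513 - 84/(41 + 15129) = -24513 - 84/15170 = -24513 - 1*42/7585 = -24513 - 42/7585 = -185931147/7585 ≈ -24513.)
1/(p + 126*(-4)) - U(-42) = 1/(-185931147/7585 + 126*(-4)) - 1*(-42)**2 = 1/(-185931147/7585 - 504) - 1*1764 = 1/(-189753987/7585) - 1764 = -7585/189753987 - 1764 = -334726040653/189753987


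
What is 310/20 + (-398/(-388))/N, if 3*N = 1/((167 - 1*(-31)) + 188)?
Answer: 233449/194 ≈ 1203.3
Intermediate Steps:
N = 1/1158 (N = 1/(3*((167 - 1*(-31)) + 188)) = 1/(3*((167 + 31) + 188)) = 1/(3*(198 + 188)) = (1/3)/386 = (1/3)*(1/386) = 1/1158 ≈ 0.00086356)
310/20 + (-398/(-388))/N = 310/20 + (-398/(-388))/(1/1158) = 310*(1/20) - 398*(-1/388)*1158 = 31/2 + (199/194)*1158 = 31/2 + 115221/97 = 233449/194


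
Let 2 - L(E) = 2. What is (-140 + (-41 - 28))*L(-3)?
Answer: 0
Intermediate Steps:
L(E) = 0 (L(E) = 2 - 1*2 = 2 - 2 = 0)
(-140 + (-41 - 28))*L(-3) = (-140 + (-41 - 28))*0 = (-140 - 69)*0 = -209*0 = 0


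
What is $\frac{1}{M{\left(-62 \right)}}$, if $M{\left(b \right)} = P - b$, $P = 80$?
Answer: $\frac{1}{142} \approx 0.0070423$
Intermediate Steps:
$M{\left(b \right)} = 80 - b$
$\frac{1}{M{\left(-62 \right)}} = \frac{1}{80 - -62} = \frac{1}{80 + 62} = \frac{1}{142}$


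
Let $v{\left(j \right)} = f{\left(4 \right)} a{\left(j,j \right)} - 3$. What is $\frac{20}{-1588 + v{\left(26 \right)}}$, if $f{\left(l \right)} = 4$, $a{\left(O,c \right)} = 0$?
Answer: $- \frac{20}{1591} \approx -0.012571$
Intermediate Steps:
$v{\left(j \right)} = -3$ ($v{\left(j \right)} = 4 \cdot 0 - 3 = 0 - 3 = -3$)
$\frac{20}{-1588 + v{\left(26 \right)}} = \frac{20}{-1588 - 3} = \frac{20}{-1591} = 20 \left(- \frac{1}{1591}\right) = - \frac{20}{1591}$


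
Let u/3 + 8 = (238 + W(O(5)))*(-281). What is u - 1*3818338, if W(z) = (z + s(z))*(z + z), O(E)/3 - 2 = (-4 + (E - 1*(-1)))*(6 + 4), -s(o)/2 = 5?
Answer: -10250452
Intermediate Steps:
s(o) = -10 (s(o) = -2*5 = -10)
O(E) = -84 + 30*E (O(E) = 6 + 3*((-4 + (E - 1*(-1)))*(6 + 4)) = 6 + 3*((-4 + (E + 1))*10) = 6 + 3*((-4 + (1 + E))*10) = 6 + 3*((-3 + E)*10) = 6 + 3*(-30 + 10*E) = 6 + (-90 + 30*E) = -84 + 30*E)
W(z) = 2*z*(-10 + z) (W(z) = (z - 10)*(z + z) = (-10 + z)*(2*z) = 2*z*(-10 + z))
u = -6432114 (u = -24 + 3*((238 + 2*(-84 + 30*5)*(-10 + (-84 + 30*5)))*(-281)) = -24 + 3*((238 + 2*(-84 + 150)*(-10 + (-84 + 150)))*(-281)) = -24 + 3*((238 + 2*66*(-10 + 66))*(-281)) = -24 + 3*((238 + 2*66*56)*(-281)) = -24 + 3*((238 + 7392)*(-281)) = -24 + 3*(7630*(-281)) = -24 + 3*(-2144030) = -24 - 6432090 = -6432114)
u - 1*3818338 = -6432114 - 1*3818338 = -6432114 - 3818338 = -10250452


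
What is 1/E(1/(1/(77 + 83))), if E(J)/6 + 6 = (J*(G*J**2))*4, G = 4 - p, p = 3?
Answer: 1/98303964 ≈ 1.0173e-8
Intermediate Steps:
G = 1 (G = 4 - 1*3 = 4 - 3 = 1)
E(J) = -36 + 24*J**3 (E(J) = -36 + 6*((J*(1*J**2))*4) = -36 + 6*((J*J**2)*4) = -36 + 6*(J**3*4) = -36 + 6*(4*J**3) = -36 + 24*J**3)
1/E(1/(1/(77 + 83))) = 1/(-36 + 24*(1/(1/(77 + 83)))**3) = 1/(-36 + 24*(1/(1/160))**3) = 1/(-36 + 24*160**3) = 1/(-36 + 24*4096000) = 1/(-36 + 98304000) = 1/98303964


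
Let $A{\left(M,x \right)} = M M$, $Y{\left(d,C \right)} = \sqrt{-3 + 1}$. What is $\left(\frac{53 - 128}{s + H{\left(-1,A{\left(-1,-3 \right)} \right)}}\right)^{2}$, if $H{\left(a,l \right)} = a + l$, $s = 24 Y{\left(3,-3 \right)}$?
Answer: $- \frac{625}{128} \approx -4.8828$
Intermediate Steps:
$Y{\left(d,C \right)} = i \sqrt{2}$ ($Y{\left(d,C \right)} = \sqrt{-2} = i \sqrt{2}$)
$A{\left(M,x \right)} = M^{2}$
$s = 24 i \sqrt{2} \approx 33.941 i$
$\left(\frac{53 - 128}{s + H{\left(-1,A{\left(-1,-3 \right)} \right)}}\right)^{2} = \left(\frac{53 - 128}{24 i \sqrt{2} - \left(1 - \left(-1\right)^{2}\right)}\right)^{2} = \left(- \frac{75}{24 i \sqrt{2} + \left(-1 + 1\right)}\right)^{2} = \left(- \frac{75}{24 i \sqrt{2} + 0}\right)^{2} = \left(- \frac{75}{24 i \sqrt{2}}\right)^{2} = \left(- 75 \left(- \frac{i \sqrt{2}}{48}\right)\right)^{2} = \left(\frac{25 i \sqrt{2}}{16}\right)^{2} = - \frac{625}{128}$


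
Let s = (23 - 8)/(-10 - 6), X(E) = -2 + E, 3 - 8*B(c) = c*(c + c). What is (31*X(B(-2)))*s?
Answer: 9765/128 ≈ 76.289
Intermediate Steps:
B(c) = 3/8 - c**2/4 (B(c) = 3/8 - c*(c + c)/8 = 3/8 - c*2*c/8 = 3/8 - c**2/4)
s = -15/16 (s = 15/(-16) = 15*(-1/16) = -15/16 ≈ -0.93750)
(31*X(B(-2)))*s = (31*(-2 + (3/8 - 1/4*(-2)**2)))*(-15/16) = (31*(-2 + (3/8 - 1/4*4)))*(-15/16) = (31*(-2 + (3/8 - 1)))*(-15/16) = (31*(-2 - 5/8))*(-15/16) = (31*(-21/8))*(-15/16) = -651/8*(-15/16) = 9765/128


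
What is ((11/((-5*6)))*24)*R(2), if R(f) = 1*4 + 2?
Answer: -264/5 ≈ -52.800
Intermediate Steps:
R(f) = 6 (R(f) = 4 + 2 = 6)
((11/((-5*6)))*24)*R(2) = ((11/((-5*6)))*24)*6 = ((11/(-30))*24)*6 = ((11*(-1/30))*24)*6 = -11/30*24*6 = -44/5*6 = -264/5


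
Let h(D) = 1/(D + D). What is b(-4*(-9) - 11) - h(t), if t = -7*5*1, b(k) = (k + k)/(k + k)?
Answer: 71/70 ≈ 1.0143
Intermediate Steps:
b(k) = 1 (b(k) = (2*k)/((2*k)) = (2*k)*(1/(2*k)) = 1)
t = -35 (t = -35*1 = -35)
h(D) = 1/(2*D)
b(-4*(-9) - 11) - h(t) = 1 - 1/(2*(-35)) = 1 - (-1)/(2*35) = 1 - 1*(-1/70) = 1 + 1/70 = 71/70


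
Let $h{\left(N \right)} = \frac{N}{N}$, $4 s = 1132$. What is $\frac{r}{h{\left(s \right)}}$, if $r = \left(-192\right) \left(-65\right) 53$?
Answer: $661440$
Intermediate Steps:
$s = 283$ ($s = \frac{1}{4} \cdot 1132 = 283$)
$r = 661440$ ($r = 12480 \cdot 53 = 661440$)
$h{\left(N \right)} = 1$
$\frac{r}{h{\left(s \right)}} = \frac{661440}{1} = 661440 \cdot 1 = 661440$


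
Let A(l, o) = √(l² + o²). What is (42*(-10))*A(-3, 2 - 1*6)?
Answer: -2100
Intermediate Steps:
(42*(-10))*A(-3, 2 - 1*6) = (42*(-10))*√((-3)² + (2 - 1*6)²) = -420*√(9 + (2 - 6)²) = -420*√(9 + (-4)²) = -420*√(9 + 16) = -420*√25 = -420*5 = -2100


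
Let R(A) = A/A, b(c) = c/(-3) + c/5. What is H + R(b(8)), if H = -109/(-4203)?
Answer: 4312/4203 ≈ 1.0259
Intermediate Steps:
H = 109/4203 (H = -109*(-1/4203) = 109/4203 ≈ 0.025934)
b(c) = -2*c/15 (b(c) = c*(-⅓) + c*(⅕) = -c/3 + c/5 = -2*c/15)
R(A) = 1
H + R(b(8)) = 109/4203 + 1 = 4312/4203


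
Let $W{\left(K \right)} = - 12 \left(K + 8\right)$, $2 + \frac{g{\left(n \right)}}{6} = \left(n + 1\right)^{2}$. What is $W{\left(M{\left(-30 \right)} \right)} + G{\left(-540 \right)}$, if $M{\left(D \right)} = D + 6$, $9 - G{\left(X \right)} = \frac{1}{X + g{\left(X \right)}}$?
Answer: $\frac{350257373}{1742574} \approx 201.0$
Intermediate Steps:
$g{\left(n \right)} = -12 + 6 \left(1 + n\right)^{2}$ ($g{\left(n \right)} = -12 + 6 \left(n + 1\right)^{2} = -12 + 6 \left(1 + n\right)^{2}$)
$G{\left(X \right)} = 9 - \frac{1}{-12 + X + 6 \left(1 + X\right)^{2}}$ ($G{\left(X \right)} = 9 - \frac{1}{X + \left(-12 + 6 \left(1 + X\right)^{2}\right)} = 9 - \frac{1}{-12 + X + 6 \left(1 + X\right)^{2}}$)
$M{\left(D \right)} = 6 + D$
$W{\left(K \right)} = -96 - 12 K$ ($W{\left(K \right)} = - 12 \left(8 + K\right) = -96 - 12 K$)
$W{\left(M{\left(-30 \right)} \right)} + G{\left(-540 \right)} = \left(-96 - 12 \left(6 - 30\right)\right) + \frac{-55 + 54 \left(-540\right)^{2} + 117 \left(-540\right)}{-6 + 6 \left(-540\right)^{2} + 13 \left(-540\right)} = \left(-96 - -288\right) + \frac{-55 + 54 \cdot 291600 - 63180}{-6 + 6 \cdot 291600 - 7020} = \left(-96 + 288\right) + \frac{-55 + 15746400 - 63180}{-6 + 1749600 - 7020} = 192 + \frac{1}{1742574} \cdot 15683165 = 192 + \frac{15683165}{1742574} = \frac{350257373}{1742574}$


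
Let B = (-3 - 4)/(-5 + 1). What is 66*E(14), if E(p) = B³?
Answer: 11319/32 ≈ 353.72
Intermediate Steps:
B = 7/4 (B = -7/(-4) = -7*(-¼) = 7/4 ≈ 1.7500)
E(p) = 343/64 (E(p) = (7/4)³ = 343/64)
66*E(14) = 66*(343/64) = 11319/32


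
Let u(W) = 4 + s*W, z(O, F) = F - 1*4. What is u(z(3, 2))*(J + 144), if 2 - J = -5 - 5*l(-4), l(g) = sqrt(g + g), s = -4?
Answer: 1812 + 120*I*sqrt(2) ≈ 1812.0 + 169.71*I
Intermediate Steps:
l(g) = sqrt(2)*sqrt(g) (l(g) = sqrt(2*g) = sqrt(2)*sqrt(g))
z(O, F) = -4 + F (z(O, F) = F - 4 = -4 + F)
J = 7 + 10*I*sqrt(2) (J = 2 - (-5 - 5*sqrt(2)*sqrt(-4)) = 2 - (-5 - 5*sqrt(2)*2*I) = 2 - (-5 - 10*I*sqrt(2)) = 2 + (5 + 10*I*sqrt(2)) = 7 + 10*I*sqrt(2) ≈ 7.0 + 14.142*I)
u(W) = 4 - 4*W
u(z(3, 2))*(J + 144) = (4 - 4*(-4 + 2))*((7 + 10*I*sqrt(2)) + 144) = (4 - 4*(-2))*(151 + 10*I*sqrt(2)) = (4 + 8)*(151 + 10*I*sqrt(2)) = 12*(151 + 10*I*sqrt(2)) = 1812 + 120*I*sqrt(2)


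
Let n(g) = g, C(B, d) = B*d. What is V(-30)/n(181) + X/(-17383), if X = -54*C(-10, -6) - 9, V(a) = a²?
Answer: 16232769/3146323 ≈ 5.1593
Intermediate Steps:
X = -3249 (X = -(-540)*(-6) - 9 = -54*60 - 9 = -3240 - 9 = -3249)
V(-30)/n(181) + X/(-17383) = (-30)²/181 - 3249/(-17383) = 900*(1/181) - 3249*(-1/17383) = 900/181 + 3249/17383 = 16232769/3146323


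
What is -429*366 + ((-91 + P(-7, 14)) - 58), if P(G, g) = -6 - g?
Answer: -157183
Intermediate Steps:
-429*366 + ((-91 + P(-7, 14)) - 58) = -429*366 + ((-91 + (-6 - 1*14)) - 58) = -157014 + ((-91 + (-6 - 14)) - 58) = -157014 + ((-91 - 20) - 58) = -157014 + (-111 - 58) = -157014 - 169 = -157183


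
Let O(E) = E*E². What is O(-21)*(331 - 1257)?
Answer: 8575686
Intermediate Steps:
O(E) = E³
O(-21)*(331 - 1257) = (-21)³*(331 - 1257) = -9261*(-926) = 8575686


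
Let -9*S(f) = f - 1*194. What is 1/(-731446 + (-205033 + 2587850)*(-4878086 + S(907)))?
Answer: -9/104613981765893 ≈ -8.6031e-14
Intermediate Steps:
S(f) = 194/9 - f/9 (S(f) = -(f - 1*194)/9 = -(f - 194)/9 = -(-194 + f)/9 = 194/9 - f/9)
1/(-731446 + (-205033 + 2587850)*(-4878086 + S(907))) = 1/(-731446 + (-205033 + 2587850)*(-4878086 + (194/9 - 1/9*907))) = 1/(-731446 + 2382817*(-4878086 + (194/9 - 907/9))) = 1/(-731446 + 2382817*(-4878086 - 713/9)) = 1/(-731446 + 2382817*(-43903487/9)) = 1/(-731446 - 104613975182879/9) = 1/(-104613981765893/9) = -9/104613981765893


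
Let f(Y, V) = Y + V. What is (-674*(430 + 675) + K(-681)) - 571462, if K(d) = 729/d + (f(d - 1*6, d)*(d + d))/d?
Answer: -299405979/227 ≈ -1.3190e+6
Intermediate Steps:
f(Y, V) = V + Y
K(d) = -12 + 4*d + 729/d (K(d) = 729/d + ((d + (d - 1*6))*(d + d))/d = 729/d + ((d + (d - 6))*(2*d))/d = 729/d + ((d + (-6 + d))*(2*d))/d = 729/d + ((-6 + 2*d)*(2*d))/d = 729/d + (2*d*(-6 + 2*d))/d = 729/d + (-12 + 4*d) = -12 + 4*d + 729/d)
(-674*(430 + 675) + K(-681)) - 571462 = (-674*(430 + 675) + (-12 + 4*(-681) + 729/(-681))) - 571462 = (-674*1105 + (-12 - 2724 + 729*(-1/681))) - 571462 = (-744770 + (-12 - 2724 - 243/227)) - 571462 = (-744770 - 621315/227) - 571462 = -169684105/227 - 571462 = -299405979/227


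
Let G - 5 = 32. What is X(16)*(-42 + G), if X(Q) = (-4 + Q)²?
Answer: -720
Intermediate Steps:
G = 37 (G = 5 + 32 = 37)
X(16)*(-42 + G) = (-4 + 16)²*(-42 + 37) = 12²*(-5) = 144*(-5) = -720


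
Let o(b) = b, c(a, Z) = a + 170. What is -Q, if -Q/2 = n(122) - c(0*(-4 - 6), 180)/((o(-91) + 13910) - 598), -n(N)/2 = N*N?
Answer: -787125796/13221 ≈ -59536.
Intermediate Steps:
c(a, Z) = 170 + a
n(N) = -2*N² (n(N) = -2*N*N = -2*N²)
Q = 787125796/13221 (Q = -2*(-2*122² - (170 + 0*(-4 - 6))/((-91 + 13910) - 598)) = -2*(-2*14884 - (170 + 0*(-10))/(13819 - 598)) = -2*(-29768 - (170 + 0)/13221) = -2*(-29768 - 170/13221) = -2*(-393562898/13221) = 787125796/13221 ≈ 59536.)
-Q = -1*787125796/13221 = -787125796/13221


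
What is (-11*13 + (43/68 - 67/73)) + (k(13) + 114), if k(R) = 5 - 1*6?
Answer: -150337/4964 ≈ -30.285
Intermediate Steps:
k(R) = -1 (k(R) = 5 - 6 = -1)
(-11*13 + (43/68 - 67/73)) + (k(13) + 114) = (-11*13 + (43/68 - 67/73)) + (-1 + 114) = (-143 + (43*(1/68) - 67*1/73)) + 113 = (-143 + (43/68 - 67/73)) + 113 = (-143 - 1417/4964) + 113 = -711269/4964 + 113 = -150337/4964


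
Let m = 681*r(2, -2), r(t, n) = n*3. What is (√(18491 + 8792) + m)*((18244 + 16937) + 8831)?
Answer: -179833032 + 44012*√27283 ≈ -1.7256e+8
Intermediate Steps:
r(t, n) = 3*n
m = -4086 (m = 681*(3*(-2)) = 681*(-6) = -4086)
(√(18491 + 8792) + m)*((18244 + 16937) + 8831) = (√(18491 + 8792) - 4086)*((18244 + 16937) + 8831) = (√27283 - 4086)*(35181 + 8831) = (-4086 + √27283)*44012 = -179833032 + 44012*√27283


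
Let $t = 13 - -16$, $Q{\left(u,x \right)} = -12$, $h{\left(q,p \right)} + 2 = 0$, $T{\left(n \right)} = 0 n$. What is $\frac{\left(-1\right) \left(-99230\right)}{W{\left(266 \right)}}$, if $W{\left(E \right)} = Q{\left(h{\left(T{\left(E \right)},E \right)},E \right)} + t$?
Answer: $\frac{99230}{17} \approx 5837.1$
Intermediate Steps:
$T{\left(n \right)} = 0$
$h{\left(q,p \right)} = -2$ ($h{\left(q,p \right)} = -2 + 0 = -2$)
$t = 29$ ($t = 13 + 16 = 29$)
$W{\left(E \right)} = 17$ ($W{\left(E \right)} = -12 + 29 = 17$)
$\frac{\left(-1\right) \left(-99230\right)}{W{\left(266 \right)}} = \frac{\left(-1\right) \left(-99230\right)}{17} = 99230 \cdot \frac{1}{17} = \frac{99230}{17}$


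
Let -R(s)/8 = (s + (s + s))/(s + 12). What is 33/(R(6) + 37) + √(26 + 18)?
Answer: 33/29 + 2*√11 ≈ 7.7712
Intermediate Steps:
R(s) = -24*s/(12 + s) (R(s) = -8*(s + (s + s))/(s + 12) = -8*(s + 2*s)/(12 + s) = -8*3*s/(12 + s) = -24*s/(12 + s))
33/(R(6) + 37) + √(26 + 18) = 33/(-24*6/(12 + 6) + 37) + √(26 + 18) = 33/(-24*6/18 + 37) + √44 = 33/(-24*6*1/18 + 37) + 2*√11 = 33/(-8 + 37) + 2*√11 = 33/29 + 2*√11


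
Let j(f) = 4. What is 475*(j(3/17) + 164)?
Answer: 79800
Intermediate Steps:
475*(j(3/17) + 164) = 475*(4 + 164) = 475*168 = 79800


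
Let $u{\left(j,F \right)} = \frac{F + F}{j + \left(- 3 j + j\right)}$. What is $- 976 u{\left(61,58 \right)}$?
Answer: $1856$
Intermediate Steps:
$u{\left(j,F \right)} = - \frac{2 F}{j}$ ($u{\left(j,F \right)} = \frac{2 F}{j - 2 j} = \frac{2 F}{\left(-1\right) j} = 2 F \left(- \frac{1}{j}\right) = - \frac{2 F}{j}$)
$- 976 u{\left(61,58 \right)} = - 976 \left(\left(-2\right) 58 \cdot \frac{1}{61}\right) = \left(-976\right) \left(- \frac{116}{61}\right) = 1856$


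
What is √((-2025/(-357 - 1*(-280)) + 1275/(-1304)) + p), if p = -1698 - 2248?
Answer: I*√9881842664386/50204 ≈ 62.615*I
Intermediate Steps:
p = -3946
√((-2025/(-357 - 1*(-280)) + 1275/(-1304)) + p) = √((-2025/(-357 - 1*(-280)) + 1275/(-1304)) - 3946) = √((-2025/(-357 + 280) + 1275*(-1/1304)) - 3946) = √((-2025/(-77) - 1275/1304) - 3946) = √((-2025*(-1/77) - 1275/1304) - 3946) = √((2025/77 - 1275/1304) - 3946) = √(2542425/100408 - 3946) = √(-393667543/100408) = I*√9881842664386/50204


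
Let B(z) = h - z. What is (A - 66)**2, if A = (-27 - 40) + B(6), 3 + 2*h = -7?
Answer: 20736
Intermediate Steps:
h = -5 (h = -3/2 + (1/2)*(-7) = -3/2 - 7/2 = -5)
B(z) = -5 - z
A = -78 (A = (-27 - 40) + (-5 - 1*6) = -67 + (-5 - 6) = -67 - 11 = -78)
(A - 66)**2 = (-78 - 66)**2 = (-144)**2 = 20736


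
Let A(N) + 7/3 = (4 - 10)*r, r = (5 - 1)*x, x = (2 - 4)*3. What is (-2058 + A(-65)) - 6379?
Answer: -24886/3 ≈ -8295.3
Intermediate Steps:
x = -6 (x = -2*3 = -6)
r = -24 (r = (5 - 1)*(-6) = 4*(-6) = -24)
A(N) = 425/3 (A(N) = -7/3 + (4 - 10)*(-24) = -7/3 - 6*(-24) = -7/3 + 144 = 425/3)
(-2058 + A(-65)) - 6379 = (-2058 + 425/3) - 6379 = -5749/3 - 6379 = -24886/3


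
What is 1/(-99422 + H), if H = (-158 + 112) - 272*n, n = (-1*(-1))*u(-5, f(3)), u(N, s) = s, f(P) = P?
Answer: -1/100284 ≈ -9.9717e-6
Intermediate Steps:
n = 3 (n = -1*(-1)*3 = 1*3 = 3)
H = -862 (H = (-158 + 112) - 272*3 = -46 - 816 = -862)
1/(-99422 + H) = 1/(-99422 - 862) = 1/(-100284) = -1/100284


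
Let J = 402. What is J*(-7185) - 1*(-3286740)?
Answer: 398370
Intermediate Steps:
J*(-7185) - 1*(-3286740) = 402*(-7185) - 1*(-3286740) = -2888370 + 3286740 = 398370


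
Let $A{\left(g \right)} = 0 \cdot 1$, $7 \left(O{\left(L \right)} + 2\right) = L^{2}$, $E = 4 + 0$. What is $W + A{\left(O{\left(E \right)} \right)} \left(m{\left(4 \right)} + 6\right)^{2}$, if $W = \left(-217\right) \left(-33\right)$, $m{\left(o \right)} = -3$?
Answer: $7161$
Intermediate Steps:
$E = 4$
$O{\left(L \right)} = -2 + \frac{L^{2}}{7}$
$W = 7161$
$A{\left(g \right)} = 0$
$W + A{\left(O{\left(E \right)} \right)} \left(m{\left(4 \right)} + 6\right)^{2} = 7161 + 0 \left(-3 + 6\right)^{2} = 7161 + 0 \cdot 3^{2} = 7161 + 0 \cdot 9 = 7161 + 0 = 7161$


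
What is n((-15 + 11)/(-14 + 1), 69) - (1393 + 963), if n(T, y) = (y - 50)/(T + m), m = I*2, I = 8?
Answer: -499225/212 ≈ -2354.8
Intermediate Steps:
m = 16 (m = 8*2 = 16)
n(T, y) = (-50 + y)/(16 + T) (n(T, y) = (y - 50)/(T + 16) = (-50 + y)/(16 + T))
n((-15 + 11)/(-14 + 1), 69) - (1393 + 963) = (-50 + 69)/(16 + (-15 + 11)/(-14 + 1)) - (1393 + 963) = 19/(16 - 4/(-13)) - 1*2356 = 19/(16 - 4*(-1/13)) - 2356 = 19/(16 + 4/13) - 2356 = 19/(212/13) - 2356 = (13/212)*19 - 2356 = 247/212 - 2356 = -499225/212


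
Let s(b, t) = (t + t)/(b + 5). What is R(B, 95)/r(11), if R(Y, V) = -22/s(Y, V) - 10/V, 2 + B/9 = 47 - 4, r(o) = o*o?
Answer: -4124/11495 ≈ -0.35876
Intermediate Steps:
s(b, t) = 2*t/(5 + b) (s(b, t) = (2*t)/(5 + b) = 2*t/(5 + b))
r(o) = o²
B = 369 (B = -18 + 9*(47 - 4) = -18 + 9*43 = -18 + 387 = 369)
R(Y, V) = -10/V - 11*(5 + Y)/V (R(Y, V) = -22*(5 + Y)/(2*V) - 10/V = -11*(5 + Y)/V - 10/V = -10/V - 11*(5 + Y)/V)
R(B, 95)/r(11) = ((-65 - 11*369)/95)/(11²) = ((-65 - 4059)/95)/121 = ((1/95)*(-4124))*(1/121) = -4124/95*1/121 = -4124/11495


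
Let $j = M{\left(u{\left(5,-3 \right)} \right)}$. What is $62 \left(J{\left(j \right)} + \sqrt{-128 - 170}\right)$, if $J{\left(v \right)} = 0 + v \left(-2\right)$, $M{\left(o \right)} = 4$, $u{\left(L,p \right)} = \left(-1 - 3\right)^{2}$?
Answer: $-496 + 62 i \sqrt{298} \approx -496.0 + 1070.3 i$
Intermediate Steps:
$u{\left(L,p \right)} = 16$ ($u{\left(L,p \right)} = \left(-4\right)^{2} = 16$)
$j = 4$
$J{\left(v \right)} = - 2 v$ ($J{\left(v \right)} = 0 - 2 v = - 2 v$)
$62 \left(J{\left(j \right)} + \sqrt{-128 - 170}\right) = 62 \left(\left(-2\right) 4 + \sqrt{-128 - 170}\right) = 62 \left(-8 + \sqrt{-298}\right) = 62 \left(-8 + i \sqrt{298}\right) = -496 + 62 i \sqrt{298}$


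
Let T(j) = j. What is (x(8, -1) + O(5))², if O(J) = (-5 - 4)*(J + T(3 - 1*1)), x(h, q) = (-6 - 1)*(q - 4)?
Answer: 784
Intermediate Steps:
x(h, q) = 28 - 7*q (x(h, q) = -7*(-4 + q) = 28 - 7*q)
O(J) = -18 - 9*J (O(J) = (-5 - 4)*(J + (3 - 1*1)) = -9*(J + (3 - 1)) = -9*(J + 2) = -9*(2 + J) = -18 - 9*J)
(x(8, -1) + O(5))² = ((28 - 7*(-1)) + (-18 - 9*5))² = ((28 + 7) + (-18 - 45))² = (35 - 63)² = (-28)² = 784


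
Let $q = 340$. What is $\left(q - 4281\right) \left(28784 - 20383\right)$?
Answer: $-33108341$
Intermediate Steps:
$\left(q - 4281\right) \left(28784 - 20383\right) = \left(340 - 4281\right) \left(28784 - 20383\right) = - 3941 \left(28784 - 20383\right) = \left(-3941\right) 8401 = -33108341$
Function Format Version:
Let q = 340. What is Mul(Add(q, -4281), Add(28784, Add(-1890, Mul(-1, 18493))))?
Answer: -33108341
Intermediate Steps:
Mul(Add(q, -4281), Add(28784, Add(-1890, Mul(-1, 18493)))) = Mul(Add(340, -4281), Add(28784, Add(-1890, Mul(-1, 18493)))) = Mul(-3941, Add(28784, Add(-1890, -18493))) = Mul(-3941, Add(28784, -20383)) = Mul(-3941, 8401) = -33108341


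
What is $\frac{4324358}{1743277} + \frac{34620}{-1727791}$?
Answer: $\frac{255559813222}{103862700383} \approx 2.4606$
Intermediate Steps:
$\frac{4324358}{1743277} + \frac{34620}{-1727791} = 4324358 \cdot \frac{1}{1743277} + 34620 \left(- \frac{1}{1727791}\right) = \frac{4324358}{1743277} - \frac{34620}{1727791} = \frac{255559813222}{103862700383}$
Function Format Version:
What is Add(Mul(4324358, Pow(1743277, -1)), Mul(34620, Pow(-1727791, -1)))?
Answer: Rational(255559813222, 103862700383) ≈ 2.4606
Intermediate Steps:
Add(Mul(4324358, Pow(1743277, -1)), Mul(34620, Pow(-1727791, -1))) = Add(Mul(4324358, Rational(1, 1743277)), Mul(34620, Rational(-1, 1727791))) = Add(Rational(4324358, 1743277), Rational(-34620, 1727791)) = Rational(255559813222, 103862700383)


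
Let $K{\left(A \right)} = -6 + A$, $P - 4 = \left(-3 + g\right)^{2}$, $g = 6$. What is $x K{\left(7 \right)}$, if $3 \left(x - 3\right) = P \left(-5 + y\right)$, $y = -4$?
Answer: $-36$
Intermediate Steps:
$P = 13$ ($P = 4 + \left(-3 + 6\right)^{2} = 4 + 3^{2} = 4 + 9 = 13$)
$x = -36$ ($x = 3 + \frac{13 \left(-5 - 4\right)}{3} = 3 + \frac{13 \left(-9\right)}{3} = 3 + \frac{1}{3} \left(-117\right) = 3 - 39 = -36$)
$x K{\left(7 \right)} = - 36 \left(-6 + 7\right) = \left(-36\right) 1 = -36$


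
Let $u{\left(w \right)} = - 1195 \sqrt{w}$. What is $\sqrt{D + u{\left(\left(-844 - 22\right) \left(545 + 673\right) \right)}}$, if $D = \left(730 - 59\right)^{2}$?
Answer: $\sqrt{450241 - 2390 i \sqrt{263697}} \approx 937.42 - 654.61 i$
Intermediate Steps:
$D = 450241$ ($D = 671^{2} = 450241$)
$\sqrt{D + u{\left(\left(-844 - 22\right) \left(545 + 673\right) \right)}} = \sqrt{450241 - 1195 \sqrt{\left(-844 - 22\right) \left(545 + 673\right)}} = \sqrt{450241 - 1195 \sqrt{\left(-866\right) 1218}} = \sqrt{450241 - 1195 \sqrt{-1054788}} = \sqrt{450241 - 1195 \cdot 2 i \sqrt{263697}} = \sqrt{450241 - 2390 i \sqrt{263697}}$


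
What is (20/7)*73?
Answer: 1460/7 ≈ 208.57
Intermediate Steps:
(20/7)*73 = 1460/7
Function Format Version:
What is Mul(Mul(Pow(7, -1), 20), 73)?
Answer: Rational(1460, 7) ≈ 208.57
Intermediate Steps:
Mul(Mul(Pow(7, -1), 20), 73) = Mul(Mul(Rational(1, 7), 20), 73) = Mul(Rational(20, 7), 73) = Rational(1460, 7)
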